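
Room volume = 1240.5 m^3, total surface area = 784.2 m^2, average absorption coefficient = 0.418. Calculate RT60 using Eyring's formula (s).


Given values:
  V = 1240.5 m^3, S = 784.2 m^2, alpha = 0.418
Formula: RT60 = 0.161 * V / (-S * ln(1 - alpha))
Compute ln(1 - 0.418) = ln(0.582) = -0.541285
Denominator: -784.2 * -0.541285 = 424.4757
Numerator: 0.161 * 1240.5 = 199.7205
RT60 = 199.7205 / 424.4757 = 0.471

0.471 s


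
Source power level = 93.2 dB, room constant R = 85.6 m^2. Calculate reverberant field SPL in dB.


Given values:
  Lw = 93.2 dB, R = 85.6 m^2
Formula: SPL = Lw + 10 * log10(4 / R)
Compute 4 / R = 4 / 85.6 = 0.046729
Compute 10 * log10(0.046729) = -13.3041
SPL = 93.2 + (-13.3041) = 79.9

79.9 dB


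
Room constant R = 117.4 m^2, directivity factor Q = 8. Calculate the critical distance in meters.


Given values:
  R = 117.4 m^2, Q = 8
Formula: d_c = 0.141 * sqrt(Q * R)
Compute Q * R = 8 * 117.4 = 939.2
Compute sqrt(939.2) = 30.6464
d_c = 0.141 * 30.6464 = 4.321

4.321 m


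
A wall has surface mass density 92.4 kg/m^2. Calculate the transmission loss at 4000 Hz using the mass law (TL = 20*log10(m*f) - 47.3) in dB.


Given values:
  m = 92.4 kg/m^2, f = 4000 Hz
Formula: TL = 20 * log10(m * f) - 47.3
Compute m * f = 92.4 * 4000 = 369600.0
Compute log10(369600.0) = 5.567732
Compute 20 * 5.567732 = 111.3546
TL = 111.3546 - 47.3 = 64.05

64.05 dB


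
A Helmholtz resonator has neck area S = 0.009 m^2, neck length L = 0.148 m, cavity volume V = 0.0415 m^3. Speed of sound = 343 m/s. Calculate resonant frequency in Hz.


Given values:
  S = 0.009 m^2, L = 0.148 m, V = 0.0415 m^3, c = 343 m/s
Formula: f = (c / (2*pi)) * sqrt(S / (V * L))
Compute V * L = 0.0415 * 0.148 = 0.006142
Compute S / (V * L) = 0.009 / 0.006142 = 1.4653
Compute sqrt(1.4653) = 1.210496
Compute c / (2*pi) = 343 / 6.283185 = 54.590148
f = 54.590148 * 1.210496 = 66.08

66.08 Hz


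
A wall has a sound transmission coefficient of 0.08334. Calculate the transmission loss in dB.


Given values:
  tau = 0.08334
Formula: TL = 10 * log10(1 / tau)
Compute 1 / tau = 1 / 0.08334 = 11.999
Compute log10(11.999) = 1.079145
TL = 10 * 1.079145 = 10.79

10.79 dB


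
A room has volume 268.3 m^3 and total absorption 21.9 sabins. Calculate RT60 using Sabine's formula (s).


Given values:
  V = 268.3 m^3
  A = 21.9 sabins
Formula: RT60 = 0.161 * V / A
Numerator: 0.161 * 268.3 = 43.1963
RT60 = 43.1963 / 21.9 = 1.972

1.972 s


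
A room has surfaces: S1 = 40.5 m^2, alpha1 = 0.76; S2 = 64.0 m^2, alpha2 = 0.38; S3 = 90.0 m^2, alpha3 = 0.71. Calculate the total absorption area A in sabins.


Given surfaces:
  Surface 1: 40.5 * 0.76 = 30.78
  Surface 2: 64.0 * 0.38 = 24.32
  Surface 3: 90.0 * 0.71 = 63.9
Formula: A = sum(Si * alpha_i)
A = 30.78 + 24.32 + 63.9
A = 119.0

119.0 sabins


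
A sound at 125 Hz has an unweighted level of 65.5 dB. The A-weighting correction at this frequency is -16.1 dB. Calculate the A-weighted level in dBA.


Given values:
  SPL = 65.5 dB
  A-weighting at 125 Hz = -16.1 dB
Formula: L_A = SPL + A_weight
L_A = 65.5 + (-16.1)
L_A = 49.4

49.4 dBA


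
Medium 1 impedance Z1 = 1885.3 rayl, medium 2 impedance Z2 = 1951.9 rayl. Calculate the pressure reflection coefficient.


Given values:
  Z1 = 1885.3 rayl, Z2 = 1951.9 rayl
Formula: R = (Z2 - Z1) / (Z2 + Z1)
Numerator: Z2 - Z1 = 1951.9 - 1885.3 = 66.6
Denominator: Z2 + Z1 = 1951.9 + 1885.3 = 3837.2
R = 66.6 / 3837.2 = 0.0174

0.0174


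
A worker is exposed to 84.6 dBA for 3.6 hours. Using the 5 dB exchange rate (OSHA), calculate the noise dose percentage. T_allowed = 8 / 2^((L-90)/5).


Given values:
  L = 84.6 dBA, T = 3.6 hours
Formula: T_allowed = 8 / 2^((L - 90) / 5)
Compute exponent: (84.6 - 90) / 5 = -1.08
Compute 2^(-1.08) = 0.473029
T_allowed = 8 / 0.473029 = 16.912282 hours
Dose = (T / T_allowed) * 100
Dose = (3.6 / 16.912282) * 100 = 21.29

21.29 %


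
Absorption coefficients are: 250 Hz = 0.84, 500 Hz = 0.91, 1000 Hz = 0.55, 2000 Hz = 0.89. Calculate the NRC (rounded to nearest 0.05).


Given values:
  a_250 = 0.84, a_500 = 0.91
  a_1000 = 0.55, a_2000 = 0.89
Formula: NRC = (a250 + a500 + a1000 + a2000) / 4
Sum = 0.84 + 0.91 + 0.55 + 0.89 = 3.19
NRC = 3.19 / 4 = 0.7975
Rounded to nearest 0.05: 0.8

0.8


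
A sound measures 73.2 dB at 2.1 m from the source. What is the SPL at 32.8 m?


Given values:
  SPL1 = 73.2 dB, r1 = 2.1 m, r2 = 32.8 m
Formula: SPL2 = SPL1 - 20 * log10(r2 / r1)
Compute ratio: r2 / r1 = 32.8 / 2.1 = 15.619
Compute log10: log10(15.619) = 1.193653
Compute drop: 20 * 1.193653 = 23.8731
SPL2 = 73.2 - 23.8731 = 49.33

49.33 dB


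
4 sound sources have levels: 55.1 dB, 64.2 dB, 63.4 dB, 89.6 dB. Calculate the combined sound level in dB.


Formula: L_total = 10 * log10( sum(10^(Li/10)) )
  Source 1: 10^(55.1/10) = 323593.6569
  Source 2: 10^(64.2/10) = 2630267.9919
  Source 3: 10^(63.4/10) = 2187761.6239
  Source 4: 10^(89.6/10) = 912010839.3559
Sum of linear values = 917152462.6286
L_total = 10 * log10(917152462.6286) = 89.62

89.62 dB


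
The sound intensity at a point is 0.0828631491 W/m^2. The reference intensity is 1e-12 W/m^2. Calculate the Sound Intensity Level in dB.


Given values:
  I = 0.0828631491 W/m^2
  I_ref = 1e-12 W/m^2
Formula: SIL = 10 * log10(I / I_ref)
Compute ratio: I / I_ref = 82863149100
Compute log10: log10(82863149100) = 10.918361
Multiply: SIL = 10 * 10.918361 = 109.18

109.18 dB


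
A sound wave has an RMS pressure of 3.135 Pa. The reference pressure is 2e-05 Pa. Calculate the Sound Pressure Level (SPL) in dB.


Given values:
  p = 3.135 Pa
  p_ref = 2e-05 Pa
Formula: SPL = 20 * log10(p / p_ref)
Compute ratio: p / p_ref = 3.135 / 2e-05 = 156750
Compute log10: log10(156750) = 5.195208
Multiply: SPL = 20 * 5.195208 = 103.9

103.9 dB


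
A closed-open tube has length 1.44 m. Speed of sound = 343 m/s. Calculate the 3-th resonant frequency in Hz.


Given values:
  Tube type: closed-open, L = 1.44 m, c = 343 m/s, n = 3
Formula: f_n = (2n - 1) * c / (4 * L)
Compute 2n - 1 = 2*3 - 1 = 5
Compute 4 * L = 4 * 1.44 = 5.76
f = 5 * 343 / 5.76
f = 297.74

297.74 Hz


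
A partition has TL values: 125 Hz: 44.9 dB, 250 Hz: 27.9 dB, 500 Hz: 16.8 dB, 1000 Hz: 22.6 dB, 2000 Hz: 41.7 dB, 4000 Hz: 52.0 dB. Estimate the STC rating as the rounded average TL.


Given TL values at each frequency:
  125 Hz: 44.9 dB
  250 Hz: 27.9 dB
  500 Hz: 16.8 dB
  1000 Hz: 22.6 dB
  2000 Hz: 41.7 dB
  4000 Hz: 52.0 dB
Formula: STC ~ round(average of TL values)
Sum = 44.9 + 27.9 + 16.8 + 22.6 + 41.7 + 52.0 = 205.9
Average = 205.9 / 6 = 34.32
Rounded: 34

34


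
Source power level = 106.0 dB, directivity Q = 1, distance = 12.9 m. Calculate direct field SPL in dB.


Given values:
  Lw = 106.0 dB, Q = 1, r = 12.9 m
Formula: SPL = Lw + 10 * log10(Q / (4 * pi * r^2))
Compute 4 * pi * r^2 = 4 * pi * 12.9^2 = 2091.1697
Compute Q / denom = 1 / 2091.1697 = 0.0004782
Compute 10 * log10(0.0004782) = -33.2039
SPL = 106.0 + (-33.2039) = 72.8

72.8 dB


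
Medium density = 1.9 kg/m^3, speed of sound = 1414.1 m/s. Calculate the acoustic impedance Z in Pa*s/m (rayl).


Given values:
  rho = 1.9 kg/m^3
  c = 1414.1 m/s
Formula: Z = rho * c
Z = 1.9 * 1414.1
Z = 2686.79

2686.79 rayl


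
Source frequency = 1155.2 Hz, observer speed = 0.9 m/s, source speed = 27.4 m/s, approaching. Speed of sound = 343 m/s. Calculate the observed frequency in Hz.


Given values:
  f_s = 1155.2 Hz, v_o = 0.9 m/s, v_s = 27.4 m/s
  Direction: approaching
Formula: f_o = f_s * (c + v_o) / (c - v_s)
Numerator: c + v_o = 343 + 0.9 = 343.9
Denominator: c - v_s = 343 - 27.4 = 315.6
f_o = 1155.2 * 343.9 / 315.6 = 1258.79

1258.79 Hz


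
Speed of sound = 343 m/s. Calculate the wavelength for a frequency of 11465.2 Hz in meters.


Given values:
  c = 343 m/s, f = 11465.2 Hz
Formula: lambda = c / f
lambda = 343 / 11465.2
lambda = 0.0299

0.0299 m


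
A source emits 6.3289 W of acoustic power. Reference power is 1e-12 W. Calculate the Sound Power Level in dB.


Given values:
  W = 6.3289 W
  W_ref = 1e-12 W
Formula: SWL = 10 * log10(W / W_ref)
Compute ratio: W / W_ref = 6328900000000
Compute log10: log10(6328900000000) = 12.801328
Multiply: SWL = 10 * 12.801328 = 128.01

128.01 dB


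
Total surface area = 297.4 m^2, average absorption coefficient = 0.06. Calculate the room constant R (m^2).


Given values:
  S = 297.4 m^2, alpha = 0.06
Formula: R = S * alpha / (1 - alpha)
Numerator: 297.4 * 0.06 = 17.844
Denominator: 1 - 0.06 = 0.94
R = 17.844 / 0.94 = 18.98

18.98 m^2


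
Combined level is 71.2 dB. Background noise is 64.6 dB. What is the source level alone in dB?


Given values:
  L_total = 71.2 dB, L_bg = 64.6 dB
Formula: L_source = 10 * log10(10^(L_total/10) - 10^(L_bg/10))
Convert to linear:
  10^(71.2/10) = 13182567.3856
  10^(64.6/10) = 2884031.5031
Difference: 13182567.3856 - 2884031.5031 = 10298535.8825
L_source = 10 * log10(10298535.8825) = 70.13

70.13 dB


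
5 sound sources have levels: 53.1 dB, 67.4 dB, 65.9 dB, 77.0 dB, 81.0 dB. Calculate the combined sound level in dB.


Formula: L_total = 10 * log10( sum(10^(Li/10)) )
  Source 1: 10^(53.1/10) = 204173.7945
  Source 2: 10^(67.4/10) = 5495408.7386
  Source 3: 10^(65.9/10) = 3890451.4499
  Source 4: 10^(77.0/10) = 50118723.3627
  Source 5: 10^(81.0/10) = 125892541.1794
Sum of linear values = 185601298.5251
L_total = 10 * log10(185601298.5251) = 82.69

82.69 dB


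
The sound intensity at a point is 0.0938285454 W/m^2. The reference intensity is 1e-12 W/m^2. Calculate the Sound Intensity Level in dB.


Given values:
  I = 0.0938285454 W/m^2
  I_ref = 1e-12 W/m^2
Formula: SIL = 10 * log10(I / I_ref)
Compute ratio: I / I_ref = 93828545400
Compute log10: log10(93828545400) = 10.972335
Multiply: SIL = 10 * 10.972335 = 109.72

109.72 dB


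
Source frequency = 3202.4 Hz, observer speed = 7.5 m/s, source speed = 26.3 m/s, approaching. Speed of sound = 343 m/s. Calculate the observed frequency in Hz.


Given values:
  f_s = 3202.4 Hz, v_o = 7.5 m/s, v_s = 26.3 m/s
  Direction: approaching
Formula: f_o = f_s * (c + v_o) / (c - v_s)
Numerator: c + v_o = 343 + 7.5 = 350.5
Denominator: c - v_s = 343 - 26.3 = 316.7
f_o = 3202.4 * 350.5 / 316.7 = 3544.18

3544.18 Hz


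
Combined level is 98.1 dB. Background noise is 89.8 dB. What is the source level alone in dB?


Given values:
  L_total = 98.1 dB, L_bg = 89.8 dB
Formula: L_source = 10 * log10(10^(L_total/10) - 10^(L_bg/10))
Convert to linear:
  10^(98.1/10) = 6456542290.3465
  10^(89.8/10) = 954992586.0214
Difference: 6456542290.3465 - 954992586.0214 = 5501549704.3251
L_source = 10 * log10(5501549704.3251) = 97.4

97.4 dB


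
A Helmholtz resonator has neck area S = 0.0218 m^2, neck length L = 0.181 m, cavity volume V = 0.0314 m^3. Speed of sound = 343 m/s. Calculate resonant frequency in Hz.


Given values:
  S = 0.0218 m^2, L = 0.181 m, V = 0.0314 m^3, c = 343 m/s
Formula: f = (c / (2*pi)) * sqrt(S / (V * L))
Compute V * L = 0.0314 * 0.181 = 0.0056834
Compute S / (V * L) = 0.0218 / 0.0056834 = 3.8357
Compute sqrt(3.8357) = 1.958494
Compute c / (2*pi) = 343 / 6.283185 = 54.590148
f = 54.590148 * 1.958494 = 106.91

106.91 Hz


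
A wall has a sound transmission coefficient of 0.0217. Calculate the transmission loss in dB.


Given values:
  tau = 0.0217
Formula: TL = 10 * log10(1 / tau)
Compute 1 / tau = 1 / 0.0217 = 46.0829
Compute log10(46.0829) = 1.66354
TL = 10 * 1.66354 = 16.64

16.64 dB


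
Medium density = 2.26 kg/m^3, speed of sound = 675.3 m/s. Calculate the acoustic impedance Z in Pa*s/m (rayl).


Given values:
  rho = 2.26 kg/m^3
  c = 675.3 m/s
Formula: Z = rho * c
Z = 2.26 * 675.3
Z = 1526.18

1526.18 rayl


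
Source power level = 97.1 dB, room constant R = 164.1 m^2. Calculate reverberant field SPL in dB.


Given values:
  Lw = 97.1 dB, R = 164.1 m^2
Formula: SPL = Lw + 10 * log10(4 / R)
Compute 4 / R = 4 / 164.1 = 0.024375
Compute 10 * log10(0.024375) = -16.1306
SPL = 97.1 + (-16.1306) = 80.97

80.97 dB


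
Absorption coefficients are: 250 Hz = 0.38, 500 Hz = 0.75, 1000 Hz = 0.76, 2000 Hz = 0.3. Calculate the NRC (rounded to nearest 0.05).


Given values:
  a_250 = 0.38, a_500 = 0.75
  a_1000 = 0.76, a_2000 = 0.3
Formula: NRC = (a250 + a500 + a1000 + a2000) / 4
Sum = 0.38 + 0.75 + 0.76 + 0.3 = 2.19
NRC = 2.19 / 4 = 0.5475
Rounded to nearest 0.05: 0.55

0.55


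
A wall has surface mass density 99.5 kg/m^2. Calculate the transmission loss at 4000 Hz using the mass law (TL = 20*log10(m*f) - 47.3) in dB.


Given values:
  m = 99.5 kg/m^2, f = 4000 Hz
Formula: TL = 20 * log10(m * f) - 47.3
Compute m * f = 99.5 * 4000 = 398000.0
Compute log10(398000.0) = 5.599883
Compute 20 * 5.599883 = 111.9977
TL = 111.9977 - 47.3 = 64.7

64.7 dB


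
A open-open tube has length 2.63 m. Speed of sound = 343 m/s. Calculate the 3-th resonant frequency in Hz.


Given values:
  Tube type: open-open, L = 2.63 m, c = 343 m/s, n = 3
Formula: f_n = n * c / (2 * L)
Compute 2 * L = 2 * 2.63 = 5.26
f = 3 * 343 / 5.26
f = 195.63

195.63 Hz


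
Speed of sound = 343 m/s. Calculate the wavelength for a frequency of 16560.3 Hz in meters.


Given values:
  c = 343 m/s, f = 16560.3 Hz
Formula: lambda = c / f
lambda = 343 / 16560.3
lambda = 0.0207

0.0207 m


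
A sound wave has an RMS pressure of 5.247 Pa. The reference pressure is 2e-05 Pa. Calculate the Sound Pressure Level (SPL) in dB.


Given values:
  p = 5.247 Pa
  p_ref = 2e-05 Pa
Formula: SPL = 20 * log10(p / p_ref)
Compute ratio: p / p_ref = 5.247 / 2e-05 = 262350
Compute log10: log10(262350) = 5.418881
Multiply: SPL = 20 * 5.418881 = 108.38

108.38 dB


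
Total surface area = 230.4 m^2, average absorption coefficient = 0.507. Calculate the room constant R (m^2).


Given values:
  S = 230.4 m^2, alpha = 0.507
Formula: R = S * alpha / (1 - alpha)
Numerator: 230.4 * 0.507 = 116.8128
Denominator: 1 - 0.507 = 0.493
R = 116.8128 / 0.493 = 236.94

236.94 m^2


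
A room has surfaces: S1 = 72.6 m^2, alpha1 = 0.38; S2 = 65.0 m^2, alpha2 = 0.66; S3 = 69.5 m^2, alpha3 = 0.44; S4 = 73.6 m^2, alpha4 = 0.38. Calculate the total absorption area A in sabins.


Given surfaces:
  Surface 1: 72.6 * 0.38 = 27.588
  Surface 2: 65.0 * 0.66 = 42.9
  Surface 3: 69.5 * 0.44 = 30.58
  Surface 4: 73.6 * 0.38 = 27.968
Formula: A = sum(Si * alpha_i)
A = 27.588 + 42.9 + 30.58 + 27.968
A = 129.04

129.04 sabins


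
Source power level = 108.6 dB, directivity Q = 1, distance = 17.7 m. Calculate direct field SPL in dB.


Given values:
  Lw = 108.6 dB, Q = 1, r = 17.7 m
Formula: SPL = Lw + 10 * log10(Q / (4 * pi * r^2))
Compute 4 * pi * r^2 = 4 * pi * 17.7^2 = 3936.9182
Compute Q / denom = 1 / 3936.9182 = 0.00025401
Compute 10 * log10(0.00025401) = -35.9515
SPL = 108.6 + (-35.9515) = 72.65

72.65 dB


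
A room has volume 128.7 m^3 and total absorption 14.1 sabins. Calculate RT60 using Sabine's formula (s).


Given values:
  V = 128.7 m^3
  A = 14.1 sabins
Formula: RT60 = 0.161 * V / A
Numerator: 0.161 * 128.7 = 20.7207
RT60 = 20.7207 / 14.1 = 1.47

1.47 s


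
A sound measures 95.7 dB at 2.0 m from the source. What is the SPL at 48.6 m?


Given values:
  SPL1 = 95.7 dB, r1 = 2.0 m, r2 = 48.6 m
Formula: SPL2 = SPL1 - 20 * log10(r2 / r1)
Compute ratio: r2 / r1 = 48.6 / 2.0 = 24.3
Compute log10: log10(24.3) = 1.385606
Compute drop: 20 * 1.385606 = 27.7121
SPL2 = 95.7 - 27.7121 = 67.99

67.99 dB


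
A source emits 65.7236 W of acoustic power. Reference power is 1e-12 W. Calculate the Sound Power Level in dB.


Given values:
  W = 65.7236 W
  W_ref = 1e-12 W
Formula: SWL = 10 * log10(W / W_ref)
Compute ratio: W / W_ref = 65723600000000
Compute log10: log10(65723600000000) = 13.817721
Multiply: SWL = 10 * 13.817721 = 138.18

138.18 dB


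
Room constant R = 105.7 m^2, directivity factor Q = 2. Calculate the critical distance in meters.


Given values:
  R = 105.7 m^2, Q = 2
Formula: d_c = 0.141 * sqrt(Q * R)
Compute Q * R = 2 * 105.7 = 211.4
Compute sqrt(211.4) = 14.5396
d_c = 0.141 * 14.5396 = 2.05

2.05 m


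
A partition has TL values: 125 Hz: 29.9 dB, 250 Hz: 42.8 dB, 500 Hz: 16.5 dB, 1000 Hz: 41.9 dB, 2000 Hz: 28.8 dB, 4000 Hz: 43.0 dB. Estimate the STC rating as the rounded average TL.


Given TL values at each frequency:
  125 Hz: 29.9 dB
  250 Hz: 42.8 dB
  500 Hz: 16.5 dB
  1000 Hz: 41.9 dB
  2000 Hz: 28.8 dB
  4000 Hz: 43.0 dB
Formula: STC ~ round(average of TL values)
Sum = 29.9 + 42.8 + 16.5 + 41.9 + 28.8 + 43.0 = 202.9
Average = 202.9 / 6 = 33.82
Rounded: 34

34


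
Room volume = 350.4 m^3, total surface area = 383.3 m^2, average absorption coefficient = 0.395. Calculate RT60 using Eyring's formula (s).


Given values:
  V = 350.4 m^3, S = 383.3 m^2, alpha = 0.395
Formula: RT60 = 0.161 * V / (-S * ln(1 - alpha))
Compute ln(1 - 0.395) = ln(0.605) = -0.502527
Denominator: -383.3 * -0.502527 = 192.6186
Numerator: 0.161 * 350.4 = 56.4144
RT60 = 56.4144 / 192.6186 = 0.293

0.293 s


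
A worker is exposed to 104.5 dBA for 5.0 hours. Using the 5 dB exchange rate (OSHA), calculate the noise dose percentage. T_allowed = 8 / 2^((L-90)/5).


Given values:
  L = 104.5 dBA, T = 5.0 hours
Formula: T_allowed = 8 / 2^((L - 90) / 5)
Compute exponent: (104.5 - 90) / 5 = 2.9
Compute 2^(2.9) = 7.464264
T_allowed = 8 / 7.464264 = 1.071773 hours
Dose = (T / T_allowed) * 100
Dose = (5.0 / 1.071773) * 100 = 466.52

466.52 %


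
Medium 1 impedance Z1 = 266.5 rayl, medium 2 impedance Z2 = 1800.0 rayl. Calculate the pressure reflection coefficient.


Given values:
  Z1 = 266.5 rayl, Z2 = 1800.0 rayl
Formula: R = (Z2 - Z1) / (Z2 + Z1)
Numerator: Z2 - Z1 = 1800.0 - 266.5 = 1533.5
Denominator: Z2 + Z1 = 1800.0 + 266.5 = 2066.5
R = 1533.5 / 2066.5 = 0.7421

0.7421


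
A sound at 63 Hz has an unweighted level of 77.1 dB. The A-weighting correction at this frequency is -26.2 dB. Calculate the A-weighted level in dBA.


Given values:
  SPL = 77.1 dB
  A-weighting at 63 Hz = -26.2 dB
Formula: L_A = SPL + A_weight
L_A = 77.1 + (-26.2)
L_A = 50.9

50.9 dBA


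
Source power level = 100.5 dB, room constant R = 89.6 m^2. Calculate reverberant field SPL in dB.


Given values:
  Lw = 100.5 dB, R = 89.6 m^2
Formula: SPL = Lw + 10 * log10(4 / R)
Compute 4 / R = 4 / 89.6 = 0.044643
Compute 10 * log10(0.044643) = -13.5025
SPL = 100.5 + (-13.5025) = 87.0

87.0 dB


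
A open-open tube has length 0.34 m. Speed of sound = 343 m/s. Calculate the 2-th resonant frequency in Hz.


Given values:
  Tube type: open-open, L = 0.34 m, c = 343 m/s, n = 2
Formula: f_n = n * c / (2 * L)
Compute 2 * L = 2 * 0.34 = 0.68
f = 2 * 343 / 0.68
f = 1008.82

1008.82 Hz


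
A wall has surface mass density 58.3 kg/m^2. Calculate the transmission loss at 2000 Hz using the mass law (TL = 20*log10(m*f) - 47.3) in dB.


Given values:
  m = 58.3 kg/m^2, f = 2000 Hz
Formula: TL = 20 * log10(m * f) - 47.3
Compute m * f = 58.3 * 2000 = 116600.0
Compute log10(116600.0) = 5.066699
Compute 20 * 5.066699 = 101.334
TL = 101.334 - 47.3 = 54.03

54.03 dB


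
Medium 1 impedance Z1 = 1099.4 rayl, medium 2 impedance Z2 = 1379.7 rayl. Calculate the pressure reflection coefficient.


Given values:
  Z1 = 1099.4 rayl, Z2 = 1379.7 rayl
Formula: R = (Z2 - Z1) / (Z2 + Z1)
Numerator: Z2 - Z1 = 1379.7 - 1099.4 = 280.3
Denominator: Z2 + Z1 = 1379.7 + 1099.4 = 2479.1
R = 280.3 / 2479.1 = 0.1131

0.1131


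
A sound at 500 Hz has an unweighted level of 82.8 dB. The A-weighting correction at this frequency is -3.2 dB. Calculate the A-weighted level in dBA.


Given values:
  SPL = 82.8 dB
  A-weighting at 500 Hz = -3.2 dB
Formula: L_A = SPL + A_weight
L_A = 82.8 + (-3.2)
L_A = 79.6

79.6 dBA


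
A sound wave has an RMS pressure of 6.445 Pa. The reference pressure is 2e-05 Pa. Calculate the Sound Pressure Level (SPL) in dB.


Given values:
  p = 6.445 Pa
  p_ref = 2e-05 Pa
Formula: SPL = 20 * log10(p / p_ref)
Compute ratio: p / p_ref = 6.445 / 2e-05 = 322250
Compute log10: log10(322250) = 5.508193
Multiply: SPL = 20 * 5.508193 = 110.16

110.16 dB


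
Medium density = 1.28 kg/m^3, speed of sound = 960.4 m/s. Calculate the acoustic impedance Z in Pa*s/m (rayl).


Given values:
  rho = 1.28 kg/m^3
  c = 960.4 m/s
Formula: Z = rho * c
Z = 1.28 * 960.4
Z = 1229.31

1229.31 rayl


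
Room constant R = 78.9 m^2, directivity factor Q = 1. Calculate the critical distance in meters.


Given values:
  R = 78.9 m^2, Q = 1
Formula: d_c = 0.141 * sqrt(Q * R)
Compute Q * R = 1 * 78.9 = 78.9
Compute sqrt(78.9) = 8.8826
d_c = 0.141 * 8.8826 = 1.252

1.252 m


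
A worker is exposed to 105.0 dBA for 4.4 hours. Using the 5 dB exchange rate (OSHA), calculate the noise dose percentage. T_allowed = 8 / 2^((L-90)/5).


Given values:
  L = 105.0 dBA, T = 4.4 hours
Formula: T_allowed = 8 / 2^((L - 90) / 5)
Compute exponent: (105.0 - 90) / 5 = 3.0
Compute 2^(3.0) = 8.0
T_allowed = 8 / 8.0 = 1.0 hours
Dose = (T / T_allowed) * 100
Dose = (4.4 / 1.0) * 100 = 440.0

440.0 %


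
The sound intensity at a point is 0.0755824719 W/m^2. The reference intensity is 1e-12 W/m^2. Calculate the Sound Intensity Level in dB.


Given values:
  I = 0.0755824719 W/m^2
  I_ref = 1e-12 W/m^2
Formula: SIL = 10 * log10(I / I_ref)
Compute ratio: I / I_ref = 75582471900
Compute log10: log10(75582471900) = 10.878421
Multiply: SIL = 10 * 10.878421 = 108.78

108.78 dB


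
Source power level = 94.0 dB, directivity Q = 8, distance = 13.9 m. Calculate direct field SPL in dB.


Given values:
  Lw = 94.0 dB, Q = 8, r = 13.9 m
Formula: SPL = Lw + 10 * log10(Q / (4 * pi * r^2))
Compute 4 * pi * r^2 = 4 * pi * 13.9^2 = 2427.9485
Compute Q / denom = 8 / 2427.9485 = 0.00329496
Compute 10 * log10(0.00329496) = -24.8215
SPL = 94.0 + (-24.8215) = 69.18

69.18 dB


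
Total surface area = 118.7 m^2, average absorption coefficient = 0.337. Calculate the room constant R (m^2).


Given values:
  S = 118.7 m^2, alpha = 0.337
Formula: R = S * alpha / (1 - alpha)
Numerator: 118.7 * 0.337 = 40.0019
Denominator: 1 - 0.337 = 0.663
R = 40.0019 / 0.663 = 60.33

60.33 m^2


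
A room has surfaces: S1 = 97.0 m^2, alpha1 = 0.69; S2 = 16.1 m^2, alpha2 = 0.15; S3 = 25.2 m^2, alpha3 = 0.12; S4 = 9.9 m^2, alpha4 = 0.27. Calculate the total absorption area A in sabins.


Given surfaces:
  Surface 1: 97.0 * 0.69 = 66.93
  Surface 2: 16.1 * 0.15 = 2.415
  Surface 3: 25.2 * 0.12 = 3.024
  Surface 4: 9.9 * 0.27 = 2.673
Formula: A = sum(Si * alpha_i)
A = 66.93 + 2.415 + 3.024 + 2.673
A = 75.04

75.04 sabins


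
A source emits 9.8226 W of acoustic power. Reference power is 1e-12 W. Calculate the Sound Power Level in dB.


Given values:
  W = 9.8226 W
  W_ref = 1e-12 W
Formula: SWL = 10 * log10(W / W_ref)
Compute ratio: W / W_ref = 9822600000000
Compute log10: log10(9822600000000) = 12.992226
Multiply: SWL = 10 * 12.992226 = 129.92

129.92 dB


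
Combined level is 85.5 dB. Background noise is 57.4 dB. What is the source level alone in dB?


Given values:
  L_total = 85.5 dB, L_bg = 57.4 dB
Formula: L_source = 10 * log10(10^(L_total/10) - 10^(L_bg/10))
Convert to linear:
  10^(85.5/10) = 354813389.2336
  10^(57.4/10) = 549540.8739
Difference: 354813389.2336 - 549540.8739 = 354263848.3597
L_source = 10 * log10(354263848.3597) = 85.49

85.49 dB


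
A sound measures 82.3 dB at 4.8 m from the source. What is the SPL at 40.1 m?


Given values:
  SPL1 = 82.3 dB, r1 = 4.8 m, r2 = 40.1 m
Formula: SPL2 = SPL1 - 20 * log10(r2 / r1)
Compute ratio: r2 / r1 = 40.1 / 4.8 = 8.3542
Compute log10: log10(8.3542) = 0.921905
Compute drop: 20 * 0.921905 = 18.4381
SPL2 = 82.3 - 18.4381 = 63.86

63.86 dB


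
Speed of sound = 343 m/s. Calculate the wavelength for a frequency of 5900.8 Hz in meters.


Given values:
  c = 343 m/s, f = 5900.8 Hz
Formula: lambda = c / f
lambda = 343 / 5900.8
lambda = 0.0581

0.0581 m


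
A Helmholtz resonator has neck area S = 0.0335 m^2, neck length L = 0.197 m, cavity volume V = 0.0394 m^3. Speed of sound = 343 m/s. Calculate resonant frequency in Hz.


Given values:
  S = 0.0335 m^2, L = 0.197 m, V = 0.0394 m^3, c = 343 m/s
Formula: f = (c / (2*pi)) * sqrt(S / (V * L))
Compute V * L = 0.0394 * 0.197 = 0.0077618
Compute S / (V * L) = 0.0335 / 0.0077618 = 4.316
Compute sqrt(4.316) = 2.077498
Compute c / (2*pi) = 343 / 6.283185 = 54.590148
f = 54.590148 * 2.077498 = 113.41

113.41 Hz


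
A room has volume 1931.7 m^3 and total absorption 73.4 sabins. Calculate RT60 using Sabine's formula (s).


Given values:
  V = 1931.7 m^3
  A = 73.4 sabins
Formula: RT60 = 0.161 * V / A
Numerator: 0.161 * 1931.7 = 311.0037
RT60 = 311.0037 / 73.4 = 4.237

4.237 s


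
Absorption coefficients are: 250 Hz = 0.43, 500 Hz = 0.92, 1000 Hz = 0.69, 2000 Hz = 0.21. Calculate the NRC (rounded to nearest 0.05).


Given values:
  a_250 = 0.43, a_500 = 0.92
  a_1000 = 0.69, a_2000 = 0.21
Formula: NRC = (a250 + a500 + a1000 + a2000) / 4
Sum = 0.43 + 0.92 + 0.69 + 0.21 = 2.25
NRC = 2.25 / 4 = 0.5625
Rounded to nearest 0.05: 0.55

0.55


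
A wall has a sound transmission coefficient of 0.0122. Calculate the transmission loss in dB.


Given values:
  tau = 0.0122
Formula: TL = 10 * log10(1 / tau)
Compute 1 / tau = 1 / 0.0122 = 81.9672
Compute log10(81.9672) = 1.91364
TL = 10 * 1.91364 = 19.14

19.14 dB


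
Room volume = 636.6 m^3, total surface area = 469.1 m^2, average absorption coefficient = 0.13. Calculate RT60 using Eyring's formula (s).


Given values:
  V = 636.6 m^3, S = 469.1 m^2, alpha = 0.13
Formula: RT60 = 0.161 * V / (-S * ln(1 - alpha))
Compute ln(1 - 0.13) = ln(0.87) = -0.139262
Denominator: -469.1 * -0.139262 = 65.3278
Numerator: 0.161 * 636.6 = 102.4926
RT60 = 102.4926 / 65.3278 = 1.569

1.569 s


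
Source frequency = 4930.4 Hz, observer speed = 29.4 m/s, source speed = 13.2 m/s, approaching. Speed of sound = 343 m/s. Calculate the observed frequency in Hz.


Given values:
  f_s = 4930.4 Hz, v_o = 29.4 m/s, v_s = 13.2 m/s
  Direction: approaching
Formula: f_o = f_s * (c + v_o) / (c - v_s)
Numerator: c + v_o = 343 + 29.4 = 372.4
Denominator: c - v_s = 343 - 13.2 = 329.8
f_o = 4930.4 * 372.4 / 329.8 = 5567.26

5567.26 Hz


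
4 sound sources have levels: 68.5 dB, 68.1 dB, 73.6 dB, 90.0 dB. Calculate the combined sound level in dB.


Formula: L_total = 10 * log10( sum(10^(Li/10)) )
  Source 1: 10^(68.5/10) = 7079457.8438
  Source 2: 10^(68.1/10) = 6456542.2903
  Source 3: 10^(73.6/10) = 22908676.5277
  Source 4: 10^(90.0/10) = 1000000000.0
Sum of linear values = 1036444676.6618
L_total = 10 * log10(1036444676.6618) = 90.16

90.16 dB


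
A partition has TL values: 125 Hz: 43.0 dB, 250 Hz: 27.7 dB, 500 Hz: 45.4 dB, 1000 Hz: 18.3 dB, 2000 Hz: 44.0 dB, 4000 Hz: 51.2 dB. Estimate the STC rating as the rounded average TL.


Given TL values at each frequency:
  125 Hz: 43.0 dB
  250 Hz: 27.7 dB
  500 Hz: 45.4 dB
  1000 Hz: 18.3 dB
  2000 Hz: 44.0 dB
  4000 Hz: 51.2 dB
Formula: STC ~ round(average of TL values)
Sum = 43.0 + 27.7 + 45.4 + 18.3 + 44.0 + 51.2 = 229.6
Average = 229.6 / 6 = 38.27
Rounded: 38

38


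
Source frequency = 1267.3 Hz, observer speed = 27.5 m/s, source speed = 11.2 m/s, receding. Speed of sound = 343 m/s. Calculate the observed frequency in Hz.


Given values:
  f_s = 1267.3 Hz, v_o = 27.5 m/s, v_s = 11.2 m/s
  Direction: receding
Formula: f_o = f_s * (c - v_o) / (c + v_s)
Numerator: c - v_o = 343 - 27.5 = 315.5
Denominator: c + v_s = 343 + 11.2 = 354.2
f_o = 1267.3 * 315.5 / 354.2 = 1128.83

1128.83 Hz


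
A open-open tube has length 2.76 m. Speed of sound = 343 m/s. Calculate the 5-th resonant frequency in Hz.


Given values:
  Tube type: open-open, L = 2.76 m, c = 343 m/s, n = 5
Formula: f_n = n * c / (2 * L)
Compute 2 * L = 2 * 2.76 = 5.52
f = 5 * 343 / 5.52
f = 310.69

310.69 Hz


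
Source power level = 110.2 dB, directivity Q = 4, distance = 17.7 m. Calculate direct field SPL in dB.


Given values:
  Lw = 110.2 dB, Q = 4, r = 17.7 m
Formula: SPL = Lw + 10 * log10(Q / (4 * pi * r^2))
Compute 4 * pi * r^2 = 4 * pi * 17.7^2 = 3936.9182
Compute Q / denom = 4 / 3936.9182 = 0.00101602
Compute 10 * log10(0.00101602) = -29.931
SPL = 110.2 + (-29.931) = 80.27

80.27 dB


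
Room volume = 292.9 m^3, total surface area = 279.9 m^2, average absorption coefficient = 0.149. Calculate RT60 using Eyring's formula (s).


Given values:
  V = 292.9 m^3, S = 279.9 m^2, alpha = 0.149
Formula: RT60 = 0.161 * V / (-S * ln(1 - alpha))
Compute ln(1 - 0.149) = ln(0.851) = -0.161343
Denominator: -279.9 * -0.161343 = 45.1599
Numerator: 0.161 * 292.9 = 47.1569
RT60 = 47.1569 / 45.1599 = 1.044

1.044 s


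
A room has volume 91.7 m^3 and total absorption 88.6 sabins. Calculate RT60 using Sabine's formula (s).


Given values:
  V = 91.7 m^3
  A = 88.6 sabins
Formula: RT60 = 0.161 * V / A
Numerator: 0.161 * 91.7 = 14.7637
RT60 = 14.7637 / 88.6 = 0.167

0.167 s


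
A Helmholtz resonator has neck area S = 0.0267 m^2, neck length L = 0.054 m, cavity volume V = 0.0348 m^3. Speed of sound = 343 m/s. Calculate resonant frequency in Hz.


Given values:
  S = 0.0267 m^2, L = 0.054 m, V = 0.0348 m^3, c = 343 m/s
Formula: f = (c / (2*pi)) * sqrt(S / (V * L))
Compute V * L = 0.0348 * 0.054 = 0.0018792
Compute S / (V * L) = 0.0267 / 0.0018792 = 14.2082
Compute sqrt(14.2082) = 3.769377
Compute c / (2*pi) = 343 / 6.283185 = 54.590148
f = 54.590148 * 3.769377 = 205.77

205.77 Hz


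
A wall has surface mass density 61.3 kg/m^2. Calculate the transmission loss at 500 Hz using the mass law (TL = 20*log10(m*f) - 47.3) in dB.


Given values:
  m = 61.3 kg/m^2, f = 500 Hz
Formula: TL = 20 * log10(m * f) - 47.3
Compute m * f = 61.3 * 500 = 30650.0
Compute log10(30650.0) = 4.48643
Compute 20 * 4.48643 = 89.7286
TL = 89.7286 - 47.3 = 42.43

42.43 dB


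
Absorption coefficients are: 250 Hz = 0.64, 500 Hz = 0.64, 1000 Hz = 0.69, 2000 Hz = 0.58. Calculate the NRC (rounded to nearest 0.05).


Given values:
  a_250 = 0.64, a_500 = 0.64
  a_1000 = 0.69, a_2000 = 0.58
Formula: NRC = (a250 + a500 + a1000 + a2000) / 4
Sum = 0.64 + 0.64 + 0.69 + 0.58 = 2.55
NRC = 2.55 / 4 = 0.6375
Rounded to nearest 0.05: 0.65

0.65


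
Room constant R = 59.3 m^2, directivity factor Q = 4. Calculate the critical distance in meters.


Given values:
  R = 59.3 m^2, Q = 4
Formula: d_c = 0.141 * sqrt(Q * R)
Compute Q * R = 4 * 59.3 = 237.2
Compute sqrt(237.2) = 15.4013
d_c = 0.141 * 15.4013 = 2.172

2.172 m


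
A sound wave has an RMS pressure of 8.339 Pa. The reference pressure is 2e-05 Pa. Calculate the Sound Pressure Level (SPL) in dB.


Given values:
  p = 8.339 Pa
  p_ref = 2e-05 Pa
Formula: SPL = 20 * log10(p / p_ref)
Compute ratio: p / p_ref = 8.339 / 2e-05 = 416950
Compute log10: log10(416950) = 5.620084
Multiply: SPL = 20 * 5.620084 = 112.4

112.4 dB


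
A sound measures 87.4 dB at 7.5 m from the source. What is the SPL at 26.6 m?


Given values:
  SPL1 = 87.4 dB, r1 = 7.5 m, r2 = 26.6 m
Formula: SPL2 = SPL1 - 20 * log10(r2 / r1)
Compute ratio: r2 / r1 = 26.6 / 7.5 = 3.5467
Compute log10: log10(3.5467) = 0.549824
Compute drop: 20 * 0.549824 = 10.9965
SPL2 = 87.4 - 10.9965 = 76.4

76.4 dB


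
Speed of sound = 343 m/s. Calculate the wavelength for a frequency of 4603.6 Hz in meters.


Given values:
  c = 343 m/s, f = 4603.6 Hz
Formula: lambda = c / f
lambda = 343 / 4603.6
lambda = 0.0745

0.0745 m


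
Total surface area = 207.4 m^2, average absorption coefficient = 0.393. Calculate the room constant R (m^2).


Given values:
  S = 207.4 m^2, alpha = 0.393
Formula: R = S * alpha / (1 - alpha)
Numerator: 207.4 * 0.393 = 81.5082
Denominator: 1 - 0.393 = 0.607
R = 81.5082 / 0.607 = 134.28

134.28 m^2


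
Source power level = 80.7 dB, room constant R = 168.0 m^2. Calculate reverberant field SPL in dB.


Given values:
  Lw = 80.7 dB, R = 168.0 m^2
Formula: SPL = Lw + 10 * log10(4 / R)
Compute 4 / R = 4 / 168.0 = 0.02381
Compute 10 * log10(0.02381) = -16.2324
SPL = 80.7 + (-16.2324) = 64.47

64.47 dB


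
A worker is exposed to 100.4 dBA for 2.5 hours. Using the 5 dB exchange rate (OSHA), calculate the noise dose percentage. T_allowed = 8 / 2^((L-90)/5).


Given values:
  L = 100.4 dBA, T = 2.5 hours
Formula: T_allowed = 8 / 2^((L - 90) / 5)
Compute exponent: (100.4 - 90) / 5 = 2.08
Compute 2^(2.08) = 4.228072
T_allowed = 8 / 4.228072 = 1.892115 hours
Dose = (T / T_allowed) * 100
Dose = (2.5 / 1.892115) * 100 = 132.13

132.13 %


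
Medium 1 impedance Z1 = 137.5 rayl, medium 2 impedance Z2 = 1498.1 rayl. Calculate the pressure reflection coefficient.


Given values:
  Z1 = 137.5 rayl, Z2 = 1498.1 rayl
Formula: R = (Z2 - Z1) / (Z2 + Z1)
Numerator: Z2 - Z1 = 1498.1 - 137.5 = 1360.6
Denominator: Z2 + Z1 = 1498.1 + 137.5 = 1635.6
R = 1360.6 / 1635.6 = 0.8319

0.8319


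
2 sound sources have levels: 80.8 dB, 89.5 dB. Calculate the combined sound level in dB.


Formula: L_total = 10 * log10( sum(10^(Li/10)) )
  Source 1: 10^(80.8/10) = 120226443.4617
  Source 2: 10^(89.5/10) = 891250938.1337
Sum of linear values = 1011477381.5954
L_total = 10 * log10(1011477381.5954) = 90.05

90.05 dB


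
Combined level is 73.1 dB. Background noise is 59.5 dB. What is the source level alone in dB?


Given values:
  L_total = 73.1 dB, L_bg = 59.5 dB
Formula: L_source = 10 * log10(10^(L_total/10) - 10^(L_bg/10))
Convert to linear:
  10^(73.1/10) = 20417379.4467
  10^(59.5/10) = 891250.9381
Difference: 20417379.4467 - 891250.9381 = 19526128.5086
L_source = 10 * log10(19526128.5086) = 72.91

72.91 dB


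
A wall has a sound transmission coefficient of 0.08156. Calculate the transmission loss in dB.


Given values:
  tau = 0.08156
Formula: TL = 10 * log10(1 / tau)
Compute 1 / tau = 1 / 0.08156 = 12.2609
Compute log10(12.2609) = 1.088522
TL = 10 * 1.088522 = 10.89

10.89 dB


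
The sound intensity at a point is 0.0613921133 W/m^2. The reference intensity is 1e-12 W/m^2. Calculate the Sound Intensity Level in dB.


Given values:
  I = 0.0613921133 W/m^2
  I_ref = 1e-12 W/m^2
Formula: SIL = 10 * log10(I / I_ref)
Compute ratio: I / I_ref = 61392113300
Compute log10: log10(61392113300) = 10.788113
Multiply: SIL = 10 * 10.788113 = 107.88

107.88 dB


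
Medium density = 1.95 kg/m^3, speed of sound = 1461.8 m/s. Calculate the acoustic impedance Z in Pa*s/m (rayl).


Given values:
  rho = 1.95 kg/m^3
  c = 1461.8 m/s
Formula: Z = rho * c
Z = 1.95 * 1461.8
Z = 2850.51

2850.51 rayl


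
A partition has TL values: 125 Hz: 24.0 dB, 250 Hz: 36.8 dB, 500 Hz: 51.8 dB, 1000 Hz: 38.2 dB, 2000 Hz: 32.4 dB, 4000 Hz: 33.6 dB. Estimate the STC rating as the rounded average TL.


Given TL values at each frequency:
  125 Hz: 24.0 dB
  250 Hz: 36.8 dB
  500 Hz: 51.8 dB
  1000 Hz: 38.2 dB
  2000 Hz: 32.4 dB
  4000 Hz: 33.6 dB
Formula: STC ~ round(average of TL values)
Sum = 24.0 + 36.8 + 51.8 + 38.2 + 32.4 + 33.6 = 216.8
Average = 216.8 / 6 = 36.13
Rounded: 36

36


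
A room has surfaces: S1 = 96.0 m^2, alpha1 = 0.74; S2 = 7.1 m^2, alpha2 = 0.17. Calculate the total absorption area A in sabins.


Given surfaces:
  Surface 1: 96.0 * 0.74 = 71.04
  Surface 2: 7.1 * 0.17 = 1.207
Formula: A = sum(Si * alpha_i)
A = 71.04 + 1.207
A = 72.25

72.25 sabins


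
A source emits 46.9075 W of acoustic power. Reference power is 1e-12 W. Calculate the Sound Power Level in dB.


Given values:
  W = 46.9075 W
  W_ref = 1e-12 W
Formula: SWL = 10 * log10(W / W_ref)
Compute ratio: W / W_ref = 46907500000000
Compute log10: log10(46907500000000) = 13.671242
Multiply: SWL = 10 * 13.671242 = 136.71

136.71 dB


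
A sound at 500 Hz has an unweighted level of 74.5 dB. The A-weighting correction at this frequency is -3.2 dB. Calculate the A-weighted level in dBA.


Given values:
  SPL = 74.5 dB
  A-weighting at 500 Hz = -3.2 dB
Formula: L_A = SPL + A_weight
L_A = 74.5 + (-3.2)
L_A = 71.3

71.3 dBA


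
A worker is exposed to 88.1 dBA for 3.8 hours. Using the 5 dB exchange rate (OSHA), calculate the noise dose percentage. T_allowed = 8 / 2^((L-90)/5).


Given values:
  L = 88.1 dBA, T = 3.8 hours
Formula: T_allowed = 8 / 2^((L - 90) / 5)
Compute exponent: (88.1 - 90) / 5 = -0.38
Compute 2^(-0.38) = 0.768438
T_allowed = 8 / 0.768438 = 10.410729 hours
Dose = (T / T_allowed) * 100
Dose = (3.8 / 10.410729) * 100 = 36.5

36.5 %


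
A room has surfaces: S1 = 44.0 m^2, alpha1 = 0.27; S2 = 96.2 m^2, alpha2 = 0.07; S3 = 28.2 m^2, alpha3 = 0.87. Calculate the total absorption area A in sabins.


Given surfaces:
  Surface 1: 44.0 * 0.27 = 11.88
  Surface 2: 96.2 * 0.07 = 6.734
  Surface 3: 28.2 * 0.87 = 24.534
Formula: A = sum(Si * alpha_i)
A = 11.88 + 6.734 + 24.534
A = 43.15

43.15 sabins


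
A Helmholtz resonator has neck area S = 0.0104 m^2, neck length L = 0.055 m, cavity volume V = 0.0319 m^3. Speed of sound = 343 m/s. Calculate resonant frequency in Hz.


Given values:
  S = 0.0104 m^2, L = 0.055 m, V = 0.0319 m^3, c = 343 m/s
Formula: f = (c / (2*pi)) * sqrt(S / (V * L))
Compute V * L = 0.0319 * 0.055 = 0.0017545
Compute S / (V * L) = 0.0104 / 0.0017545 = 5.9276
Compute sqrt(5.9276) = 2.434666
Compute c / (2*pi) = 343 / 6.283185 = 54.590148
f = 54.590148 * 2.434666 = 132.91

132.91 Hz


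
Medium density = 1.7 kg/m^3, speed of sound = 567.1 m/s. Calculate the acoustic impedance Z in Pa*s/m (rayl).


Given values:
  rho = 1.7 kg/m^3
  c = 567.1 m/s
Formula: Z = rho * c
Z = 1.7 * 567.1
Z = 964.07

964.07 rayl


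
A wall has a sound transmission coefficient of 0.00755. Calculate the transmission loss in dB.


Given values:
  tau = 0.00755
Formula: TL = 10 * log10(1 / tau)
Compute 1 / tau = 1 / 0.00755 = 132.4503
Compute log10(132.4503) = 2.122053
TL = 10 * 2.122053 = 21.22

21.22 dB


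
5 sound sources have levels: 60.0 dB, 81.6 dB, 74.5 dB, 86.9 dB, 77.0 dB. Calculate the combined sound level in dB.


Formula: L_total = 10 * log10( sum(10^(Li/10)) )
  Source 1: 10^(60.0/10) = 1000000.0
  Source 2: 10^(81.6/10) = 144543977.0746
  Source 3: 10^(74.5/10) = 28183829.3126
  Source 4: 10^(86.9/10) = 489778819.3684
  Source 5: 10^(77.0/10) = 50118723.3627
Sum of linear values = 713625349.1183
L_total = 10 * log10(713625349.1183) = 88.53

88.53 dB


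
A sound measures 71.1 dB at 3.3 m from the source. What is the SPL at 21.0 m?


Given values:
  SPL1 = 71.1 dB, r1 = 3.3 m, r2 = 21.0 m
Formula: SPL2 = SPL1 - 20 * log10(r2 / r1)
Compute ratio: r2 / r1 = 21.0 / 3.3 = 6.3636
Compute log10: log10(6.3636) = 0.803703
Compute drop: 20 * 0.803703 = 16.0741
SPL2 = 71.1 - 16.0741 = 55.03

55.03 dB


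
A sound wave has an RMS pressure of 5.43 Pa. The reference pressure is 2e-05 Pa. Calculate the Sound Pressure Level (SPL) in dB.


Given values:
  p = 5.43 Pa
  p_ref = 2e-05 Pa
Formula: SPL = 20 * log10(p / p_ref)
Compute ratio: p / p_ref = 5.43 / 2e-05 = 271500
Compute log10: log10(271500) = 5.43377
Multiply: SPL = 20 * 5.43377 = 108.68

108.68 dB


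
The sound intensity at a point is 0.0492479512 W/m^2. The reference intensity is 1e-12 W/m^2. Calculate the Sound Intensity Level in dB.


Given values:
  I = 0.0492479512 W/m^2
  I_ref = 1e-12 W/m^2
Formula: SIL = 10 * log10(I / I_ref)
Compute ratio: I / I_ref = 49247951200
Compute log10: log10(49247951200) = 10.692388
Multiply: SIL = 10 * 10.692388 = 106.92

106.92 dB


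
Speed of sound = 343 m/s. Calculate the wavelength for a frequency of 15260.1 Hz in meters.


Given values:
  c = 343 m/s, f = 15260.1 Hz
Formula: lambda = c / f
lambda = 343 / 15260.1
lambda = 0.0225

0.0225 m


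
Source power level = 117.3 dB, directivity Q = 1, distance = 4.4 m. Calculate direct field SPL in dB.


Given values:
  Lw = 117.3 dB, Q = 1, r = 4.4 m
Formula: SPL = Lw + 10 * log10(Q / (4 * pi * r^2))
Compute 4 * pi * r^2 = 4 * pi * 4.4^2 = 243.2849
Compute Q / denom = 1 / 243.2849 = 0.00411041
Compute 10 * log10(0.00411041) = -23.8611
SPL = 117.3 + (-23.8611) = 93.44

93.44 dB


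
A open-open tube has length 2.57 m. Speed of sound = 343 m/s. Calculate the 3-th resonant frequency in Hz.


Given values:
  Tube type: open-open, L = 2.57 m, c = 343 m/s, n = 3
Formula: f_n = n * c / (2 * L)
Compute 2 * L = 2 * 2.57 = 5.14
f = 3 * 343 / 5.14
f = 200.19

200.19 Hz
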